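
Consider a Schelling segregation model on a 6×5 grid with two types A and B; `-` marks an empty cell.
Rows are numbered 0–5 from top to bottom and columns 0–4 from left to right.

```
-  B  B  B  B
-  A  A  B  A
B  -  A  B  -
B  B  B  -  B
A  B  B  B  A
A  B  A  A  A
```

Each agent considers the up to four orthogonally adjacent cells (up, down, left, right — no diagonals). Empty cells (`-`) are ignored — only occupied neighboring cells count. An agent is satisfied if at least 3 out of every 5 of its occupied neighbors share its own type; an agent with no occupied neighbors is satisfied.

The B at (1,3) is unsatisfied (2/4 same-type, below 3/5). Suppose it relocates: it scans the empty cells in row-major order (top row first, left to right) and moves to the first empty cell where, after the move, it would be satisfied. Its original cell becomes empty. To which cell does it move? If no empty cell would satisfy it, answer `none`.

Vacating (1,3). Empty cells in order:
  (0,0): 1/1 same-type → satisfied — stop here.

(0,0)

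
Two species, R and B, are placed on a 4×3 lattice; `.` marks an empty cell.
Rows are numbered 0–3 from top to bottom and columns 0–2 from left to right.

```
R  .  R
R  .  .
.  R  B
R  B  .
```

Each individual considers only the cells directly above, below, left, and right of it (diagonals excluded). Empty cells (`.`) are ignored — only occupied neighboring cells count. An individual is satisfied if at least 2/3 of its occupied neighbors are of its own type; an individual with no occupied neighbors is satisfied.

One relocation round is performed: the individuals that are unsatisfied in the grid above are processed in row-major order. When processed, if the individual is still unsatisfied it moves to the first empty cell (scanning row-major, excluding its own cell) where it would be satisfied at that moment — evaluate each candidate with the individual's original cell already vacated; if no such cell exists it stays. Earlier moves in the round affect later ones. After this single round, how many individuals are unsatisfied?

Initially unsatisfied (in order): (2,1), (2,2), (3,0), (3,1).
  (2,1) → (0,1).
  (2,2): now satisfied by earlier moves; stays.
  (3,0) → (1,1).
  (3,1): now satisfied by earlier moves; stays.
Resulting grid:
R R R
R R .
. . B
. B .
All satisfied now.

0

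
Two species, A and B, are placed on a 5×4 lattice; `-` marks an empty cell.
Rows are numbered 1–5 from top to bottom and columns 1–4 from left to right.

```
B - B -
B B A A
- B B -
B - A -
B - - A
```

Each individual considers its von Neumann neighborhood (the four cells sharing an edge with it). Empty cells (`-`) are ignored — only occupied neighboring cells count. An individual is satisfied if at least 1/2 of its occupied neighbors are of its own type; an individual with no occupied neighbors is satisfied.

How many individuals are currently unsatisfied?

Row 1: (1,1)B 1/1 ✓ · (1,3)B 0/1 ✗
Row 2: (2,1)B 2/2 ✓ · (2,2)B 2/3 ✓ · (2,3)A 1/4 ✗ · (2,4)A 1/1 ✓
Row 3: (3,2)B 2/2 ✓ · (3,3)B 1/3 ✗
Row 4: (4,1)B 1/1 ✓ · (4,3)A 0/1 ✗
Row 5: (5,1)B 1/1 ✓ · (5,4)A 0/0 ✓
Unsatisfied: (1,3), (2,3), (3,3), (4,3) — 4 in total.

4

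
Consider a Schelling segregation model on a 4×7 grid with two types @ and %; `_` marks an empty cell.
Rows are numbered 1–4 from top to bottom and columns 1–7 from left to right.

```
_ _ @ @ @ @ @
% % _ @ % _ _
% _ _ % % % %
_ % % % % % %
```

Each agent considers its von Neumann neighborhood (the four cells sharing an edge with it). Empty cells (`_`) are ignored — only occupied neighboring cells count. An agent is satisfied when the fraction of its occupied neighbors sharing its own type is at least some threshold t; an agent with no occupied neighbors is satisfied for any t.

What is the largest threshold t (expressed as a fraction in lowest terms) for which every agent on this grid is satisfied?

Row 1: (1,3)@ 1/1 · (1,4)@ 3/3 · (1,5)@ 2/3 · (1,6)@ 2/2 · (1,7)@ 1/1
Row 2: (2,1)% 2/2 · (2,2)% 1/1 · (2,4)@ 1/3 · (2,5)% 1/3
Row 3: (3,1)% 1/1 · (3,4)% 2/3 · (3,5)% 4/4 · (3,6)% 3/3 · (3,7)% 2/2
Row 4: (4,2)% 1/1 · (4,3)% 2/2 · (4,4)% 3/3 · (4,5)% 3/3 · (4,6)% 3/3 · (4,7)% 2/2
The smallest same-type fraction is 1/3 at (2,4), which reduces to 1/3. Any threshold above that leaves this agent unsatisfied.

1/3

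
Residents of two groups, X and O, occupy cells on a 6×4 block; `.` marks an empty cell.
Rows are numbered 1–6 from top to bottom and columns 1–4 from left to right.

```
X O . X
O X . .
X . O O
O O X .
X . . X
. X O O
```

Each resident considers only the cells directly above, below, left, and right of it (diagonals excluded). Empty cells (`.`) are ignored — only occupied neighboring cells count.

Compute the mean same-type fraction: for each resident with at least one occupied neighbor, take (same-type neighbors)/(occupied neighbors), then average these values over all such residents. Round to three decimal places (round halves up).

0.222

Row 1: (1,1)X 0/2 · (1,2)O 0/2 · (1,4)X — no occupied neighbors
Row 2: (2,1)O 0/3 · (2,2)X 0/2
Row 3: (3,1)X 0/2 · (3,3)O 1/2 · (3,4)O 1/1
Row 4: (4,1)O 1/3 · (4,2)O 1/2 · (4,3)X 0/2
Row 5: (5,1)X 0/1 · (5,4)X 0/1
Row 6: (6,2)X 0/1 · (6,3)O 1/2 · (6,4)O 1/2
Sum over 15 residents: 0/2 + 0/2 + 0/3 + 0/2 + 0/2 + 1/2 + 1/1 + 1/3 + 1/2 + 0/2 + 0/1 + 0/1 + 0/1 + 1/2 + 1/2 = 10/3; mean = 10/3 ÷ 15 = 2/9 = 0.222222… → 0.222.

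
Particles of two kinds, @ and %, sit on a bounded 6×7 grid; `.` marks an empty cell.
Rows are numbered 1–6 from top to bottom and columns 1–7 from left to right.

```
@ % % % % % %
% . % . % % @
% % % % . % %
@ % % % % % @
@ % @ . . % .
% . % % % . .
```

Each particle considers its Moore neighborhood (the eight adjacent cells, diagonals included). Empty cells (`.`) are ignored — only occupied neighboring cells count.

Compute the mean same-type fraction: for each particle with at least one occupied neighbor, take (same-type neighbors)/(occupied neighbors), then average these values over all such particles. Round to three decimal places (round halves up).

0.680

(1,1)@ 0/2
(1,2)% 3/4
(1,3)% 3/3
(1,4)% 4/4
(1,5)% 4/4
(1,6)% 4/5
(1,7)% 2/3
(2,1)% 3/4
(2,3)% 6/6
(2,5)% 6/6
(2,6)% 6/7
(2,7)@ 0/5
(3,1)% 3/4
(3,2)% 6/7
(3,3)% 6/6
(3,4)% 6/6
(3,6)% 5/7
(3,7)% 3/5
(4,1)@ 1/5
(4,2)% 5/8
(4,3)% 6/7
(4,4)% 4/5
(4,5)% 5/5
(4,6)% 4/5
(4,7)@ 0/4
(5,1)@ 1/4
(5,2)% 4/7
(5,3)@ 0/6
(5,6)% 3/4
(6,1)% 1/2
(6,3)% 2/3
(6,4)% 2/3
(6,5)% 2/2
Sum over 33 particles: 0/2 + 3/4 + 3/3 + 4/4 + 4/4 + 4/5 + 2/3 + 3/4 + 6/6 + 6/6 + 6/7 + 0/5 + 3/4 + 6/7 + 6/6 + 6/6 + 5/7 + 3/5 + 1/5 + 5/8 + 6/7 + 4/5 + 5/5 + 4/5 + 0/4 + 1/4 + 4/7 + 0/6 + 3/4 + 1/2 + 2/3 + 2/3 + 2/2 = 6281/280; mean = 6281/280 ÷ 33 = 571/840 = 0.679761… → 0.680.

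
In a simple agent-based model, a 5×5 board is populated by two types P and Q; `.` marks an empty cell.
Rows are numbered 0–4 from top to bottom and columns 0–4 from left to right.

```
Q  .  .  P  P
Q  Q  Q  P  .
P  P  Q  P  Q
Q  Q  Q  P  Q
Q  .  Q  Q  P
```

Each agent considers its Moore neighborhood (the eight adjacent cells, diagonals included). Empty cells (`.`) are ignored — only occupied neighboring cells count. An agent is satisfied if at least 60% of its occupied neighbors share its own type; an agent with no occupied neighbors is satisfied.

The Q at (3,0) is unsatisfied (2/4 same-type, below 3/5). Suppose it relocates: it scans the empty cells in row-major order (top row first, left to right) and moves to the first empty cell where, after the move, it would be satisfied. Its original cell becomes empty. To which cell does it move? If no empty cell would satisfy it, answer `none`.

Vacating (3,0). Empty cells in order:
  (0,1): 4/4 same-type → satisfied — stop here.

(0,1)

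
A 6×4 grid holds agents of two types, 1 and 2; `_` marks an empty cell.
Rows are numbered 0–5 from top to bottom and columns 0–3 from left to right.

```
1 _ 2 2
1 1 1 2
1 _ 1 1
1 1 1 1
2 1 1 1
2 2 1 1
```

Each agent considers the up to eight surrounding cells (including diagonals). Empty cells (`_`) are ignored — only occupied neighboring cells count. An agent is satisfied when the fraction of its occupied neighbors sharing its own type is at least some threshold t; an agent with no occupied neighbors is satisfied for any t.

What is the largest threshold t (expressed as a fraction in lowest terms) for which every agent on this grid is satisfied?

2/5

Row 0: (0,0)1 2/2 · (0,2)2 2/4 · (0,3)2 2/3
Row 1: (1,0)1 3/3 · (1,1)1 5/6 · (1,2)1 3/6 · (1,3)2 2/5
Row 2: (2,0)1 4/4 · (2,2)1 6/7 · (2,3)1 4/5
Row 3: (3,0)1 3/4 · (3,1)1 6/7 · (3,2)1 7/7 · (3,3)1 5/5
Row 4: (4,0)2 2/5 · (4,1)1 5/8 · (4,2)1 7/8 · (4,3)1 5/5
Row 5: (5,0)2 2/3 · (5,1)2 2/5 · (5,2)1 4/5 · (5,3)1 3/3
The smallest same-type fraction is 2/5 at (1,3), which reduces to 2/5. Any threshold above that leaves this agent unsatisfied.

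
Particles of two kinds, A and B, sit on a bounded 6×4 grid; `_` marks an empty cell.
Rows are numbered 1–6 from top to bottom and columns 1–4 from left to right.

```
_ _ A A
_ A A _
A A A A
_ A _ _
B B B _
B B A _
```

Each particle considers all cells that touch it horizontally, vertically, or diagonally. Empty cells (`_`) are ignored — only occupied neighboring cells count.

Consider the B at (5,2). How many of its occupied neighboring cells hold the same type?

4

Occupied neighbors of (5,2): (4,2)=A, (5,1)=B, (5,3)=B, (6,1)=B, (6,2)=B, (6,3)=A.
Same type (B): 4 of 6.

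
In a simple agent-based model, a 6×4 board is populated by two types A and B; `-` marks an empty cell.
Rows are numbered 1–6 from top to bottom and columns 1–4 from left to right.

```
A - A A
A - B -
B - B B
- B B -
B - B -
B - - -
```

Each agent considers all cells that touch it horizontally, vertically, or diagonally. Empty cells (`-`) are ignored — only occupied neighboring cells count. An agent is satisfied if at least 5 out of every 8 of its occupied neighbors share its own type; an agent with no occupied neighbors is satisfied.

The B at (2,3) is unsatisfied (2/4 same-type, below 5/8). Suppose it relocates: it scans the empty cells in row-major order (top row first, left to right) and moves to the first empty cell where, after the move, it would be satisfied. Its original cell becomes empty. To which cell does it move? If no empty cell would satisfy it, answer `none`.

Vacating (2,3). Empty cells in order:
  (1,2): 0/3 same-type → still unsatisfied.
  (2,2): 2/5 same-type → still unsatisfied.
  (2,4): 2/4 same-type → still unsatisfied.
  (3,2): 4/5 same-type → satisfied — stop here.

(3,2)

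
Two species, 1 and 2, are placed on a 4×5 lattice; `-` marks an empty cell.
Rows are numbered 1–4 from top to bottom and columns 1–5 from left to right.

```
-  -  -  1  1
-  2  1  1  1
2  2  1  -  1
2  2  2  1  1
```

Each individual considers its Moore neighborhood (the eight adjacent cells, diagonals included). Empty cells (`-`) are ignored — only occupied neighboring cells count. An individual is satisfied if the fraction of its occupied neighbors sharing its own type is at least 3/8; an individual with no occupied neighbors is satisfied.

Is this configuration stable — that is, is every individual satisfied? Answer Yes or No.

Yes

(1,4)1 4/4 ✓
(1,5)1 3/3 ✓
(2,2)2 2/4 ✓
(2,3)1 3/5 ✓
(2,4)1 6/6 ✓
(2,5)1 4/4 ✓
(3,1)2 4/4 ✓
(3,2)2 5/7 ✓
(3,3)1 3/7 ✓
(3,5)1 4/4 ✓
(4,1)2 3/3 ✓
(4,2)2 4/5 ✓
(4,3)2 2/4 ✓
(4,4)1 3/4 ✓
(4,5)1 2/2 ✓
All meet the threshold, so the configuration is stable.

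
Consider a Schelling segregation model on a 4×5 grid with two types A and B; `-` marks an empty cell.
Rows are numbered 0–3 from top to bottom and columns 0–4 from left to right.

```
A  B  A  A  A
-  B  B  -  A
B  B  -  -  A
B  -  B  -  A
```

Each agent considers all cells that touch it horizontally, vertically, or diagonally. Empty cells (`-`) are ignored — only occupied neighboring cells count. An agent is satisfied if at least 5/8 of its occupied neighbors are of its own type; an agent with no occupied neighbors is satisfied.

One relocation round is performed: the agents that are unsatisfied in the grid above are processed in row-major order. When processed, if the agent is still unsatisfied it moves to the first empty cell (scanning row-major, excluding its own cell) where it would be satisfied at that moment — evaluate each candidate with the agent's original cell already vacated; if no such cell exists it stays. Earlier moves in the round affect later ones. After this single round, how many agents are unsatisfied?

Initially unsatisfied (in order): (0,0), (0,1), (0,2), (1,2).
  (0,0) → (1,3).
  (0,1): now satisfied by earlier moves; stays.
  (0,2) → (2,3).
  (1,2) → (0,0).
Resulting grid:
B B - A A
- B - A A
B B - A A
B - B - A
Unsatisfied now: (3,2).

1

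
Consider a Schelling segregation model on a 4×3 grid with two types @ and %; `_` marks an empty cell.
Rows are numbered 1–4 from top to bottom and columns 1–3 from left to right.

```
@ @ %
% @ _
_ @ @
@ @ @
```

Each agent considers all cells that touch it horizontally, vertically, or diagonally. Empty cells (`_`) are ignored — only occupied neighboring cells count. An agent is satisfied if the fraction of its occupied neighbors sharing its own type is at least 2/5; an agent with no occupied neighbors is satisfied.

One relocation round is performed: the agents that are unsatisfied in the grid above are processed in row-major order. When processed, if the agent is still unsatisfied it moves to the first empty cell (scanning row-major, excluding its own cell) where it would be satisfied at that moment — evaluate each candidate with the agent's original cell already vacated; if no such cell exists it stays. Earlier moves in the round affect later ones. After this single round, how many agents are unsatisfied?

Initially unsatisfied (in order): (1,3), (2,1).
  (1,3): no empty cell satisfies it; stays.
  (2,1): no empty cell satisfies it; stays.
Resulting grid:
@ @ %
% @ _
_ @ @
@ @ @
Unsatisfied now: (1,3), (2,1).

2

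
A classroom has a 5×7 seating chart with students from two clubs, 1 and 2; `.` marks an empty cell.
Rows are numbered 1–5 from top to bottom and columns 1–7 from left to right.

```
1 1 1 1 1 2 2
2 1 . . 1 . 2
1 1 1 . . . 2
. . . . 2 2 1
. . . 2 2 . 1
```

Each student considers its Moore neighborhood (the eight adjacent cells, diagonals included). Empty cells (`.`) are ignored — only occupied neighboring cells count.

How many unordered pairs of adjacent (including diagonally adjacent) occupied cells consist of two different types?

10

Scan each occupied cell's neighbors to the right and below (and the two forward diagonals) so each pair is counted once.
From row 1: 4 unlike of 16 pairs (running 4/16).
From row 2: 3 unlike of 7 pairs (running 7/23).
From row 3: 1 unlike of 4 pairs (running 8/27).
From row 4: 2 unlike of 7 pairs (running 10/34).
From row 5: 0 unlike of 1 pairs (running 10/35).
Total adjacent occupied pairs: 35; unlike-type pairs: 10.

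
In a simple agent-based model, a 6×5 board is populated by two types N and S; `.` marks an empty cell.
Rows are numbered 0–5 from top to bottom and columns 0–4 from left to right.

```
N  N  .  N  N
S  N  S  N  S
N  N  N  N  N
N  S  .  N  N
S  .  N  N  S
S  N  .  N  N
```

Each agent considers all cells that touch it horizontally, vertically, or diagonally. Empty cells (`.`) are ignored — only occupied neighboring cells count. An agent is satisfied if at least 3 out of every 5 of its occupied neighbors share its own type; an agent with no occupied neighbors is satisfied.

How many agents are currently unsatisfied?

12

Row 0: (0,0)N 2/3 ok · (0,1)N 2/4 unhappy · (0,3)N 2/4 unhappy · (0,4)N 2/3 ok
Row 1: (1,0)S 0/5 unhappy · (1,1)N 5/7 ok · (1,2)S 0/7 unhappy · (1,3)N 5/7 ok · (1,4)S 0/5 unhappy
Row 2: (2,0)N 3/5 ok · (2,1)N 4/7 unhappy · (2,2)N 5/7 ok · (2,3)N 5/7 ok · (2,4)N 4/5 ok
Row 3: (3,0)N 2/4 unhappy · (3,1)S 1/6 unhappy · (3,3)N 6/7 ok · (3,4)N 4/5 ok
Row 4: (4,0)S 2/4 unhappy · (4,2)N 4/5 ok · (4,3)N 5/6 ok · (4,4)S 0/5 unhappy
Row 5: (5,0)S 1/2 unhappy · (5,1)N 1/3 unhappy · (5,3)N 3/4 ok · (5,4)N 2/3 ok
Unsatisfied: (0,1), (0,3), (1,0), (1,2), (1,4), (2,1), (3,0), (3,1), (4,0), (4,4), (5,0), (5,1) — 12 in total.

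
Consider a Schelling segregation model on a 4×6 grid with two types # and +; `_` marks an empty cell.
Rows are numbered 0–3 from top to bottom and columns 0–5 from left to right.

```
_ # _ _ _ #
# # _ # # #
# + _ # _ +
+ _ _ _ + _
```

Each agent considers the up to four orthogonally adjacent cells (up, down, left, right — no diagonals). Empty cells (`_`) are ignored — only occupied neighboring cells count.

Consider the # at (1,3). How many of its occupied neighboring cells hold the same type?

2

Occupied neighbors of (1,3): (2,3)=#, (1,4)=#.
Same type (#): 2 of 2.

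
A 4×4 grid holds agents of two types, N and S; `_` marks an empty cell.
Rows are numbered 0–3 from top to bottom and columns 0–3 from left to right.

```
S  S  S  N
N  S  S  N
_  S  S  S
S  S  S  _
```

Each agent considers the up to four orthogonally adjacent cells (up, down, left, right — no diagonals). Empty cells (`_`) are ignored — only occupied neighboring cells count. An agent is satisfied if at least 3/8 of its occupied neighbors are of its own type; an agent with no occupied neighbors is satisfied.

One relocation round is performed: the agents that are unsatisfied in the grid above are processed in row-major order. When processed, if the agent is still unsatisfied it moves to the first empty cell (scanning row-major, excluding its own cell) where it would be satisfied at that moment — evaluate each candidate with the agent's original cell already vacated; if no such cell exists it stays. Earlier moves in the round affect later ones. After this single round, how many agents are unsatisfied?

Initially unsatisfied (in order): (1,0), (1,3).
  (1,0): no empty cell satisfies it; stays.
  (1,3): no empty cell satisfies it; stays.
Resulting grid:
S S S N
N S S N
_ S S S
S S S _
Unsatisfied now: (1,0), (1,3).

2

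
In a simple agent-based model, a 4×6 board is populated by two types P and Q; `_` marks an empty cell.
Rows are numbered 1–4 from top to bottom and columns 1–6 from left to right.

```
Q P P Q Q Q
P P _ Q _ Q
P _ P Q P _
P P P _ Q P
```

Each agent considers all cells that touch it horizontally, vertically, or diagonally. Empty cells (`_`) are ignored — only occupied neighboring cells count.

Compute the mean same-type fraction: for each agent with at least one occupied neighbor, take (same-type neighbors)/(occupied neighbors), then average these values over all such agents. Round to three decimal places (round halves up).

(1,1)Q 0/3
(1,2)P 3/4
(1,3)P 2/4
(1,4)Q 2/3
(1,5)Q 4/4
(1,6)Q 2/2
(2,1)P 3/4
(2,2)P 5/6
(2,4)Q 3/6
(2,6)Q 2/3
(3,1)P 4/4
(3,3)P 3/5
(3,4)Q 2/5
(3,5)P 1/5
(4,1)P 2/2
(4,2)P 4/4
(4,3)P 2/3
(4,5)Q 1/3
(4,6)P 1/2
Sum over 19 agents: 0/3 + 3/4 + 2/4 + 2/3 + 4/4 + 2/2 + 3/4 + 5/6 + 3/6 + 2/3 + 4/4 + 3/5 + 2/5 + 1/5 + 2/2 + 4/4 + 2/3 + 1/3 + 1/2 = 371/30; mean = 371/30 ÷ 19 = 371/570 = 0.650877… → 0.651.

0.651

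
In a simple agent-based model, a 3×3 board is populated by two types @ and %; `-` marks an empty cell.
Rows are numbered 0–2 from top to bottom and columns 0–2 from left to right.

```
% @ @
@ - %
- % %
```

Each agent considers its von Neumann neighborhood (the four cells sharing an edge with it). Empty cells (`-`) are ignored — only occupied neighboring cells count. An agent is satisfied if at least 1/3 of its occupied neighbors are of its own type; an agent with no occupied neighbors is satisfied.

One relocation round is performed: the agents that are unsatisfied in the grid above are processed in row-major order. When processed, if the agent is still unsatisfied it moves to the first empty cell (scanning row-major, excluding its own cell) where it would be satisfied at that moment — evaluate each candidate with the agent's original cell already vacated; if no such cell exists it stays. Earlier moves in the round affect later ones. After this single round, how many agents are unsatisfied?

0

Initially unsatisfied (in order): (0,0), (1,0).
  (0,0) → (1,1).
  (1,0) → (0,0).
Resulting grid:
@ @ @
- % %
- % %
All satisfied now.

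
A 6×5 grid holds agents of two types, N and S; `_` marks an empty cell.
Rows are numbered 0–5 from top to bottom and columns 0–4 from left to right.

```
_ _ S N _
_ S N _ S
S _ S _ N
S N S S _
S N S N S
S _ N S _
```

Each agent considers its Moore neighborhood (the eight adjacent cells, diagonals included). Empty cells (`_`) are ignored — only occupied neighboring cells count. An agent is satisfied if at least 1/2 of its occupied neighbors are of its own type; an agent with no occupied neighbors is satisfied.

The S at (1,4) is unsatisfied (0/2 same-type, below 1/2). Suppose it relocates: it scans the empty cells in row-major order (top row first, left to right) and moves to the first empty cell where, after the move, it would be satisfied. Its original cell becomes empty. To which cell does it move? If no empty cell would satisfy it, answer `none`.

(0,0)

Vacating (1,4). Empty cells in order:
  (0,0): 1/1 same-type → satisfied — stop here.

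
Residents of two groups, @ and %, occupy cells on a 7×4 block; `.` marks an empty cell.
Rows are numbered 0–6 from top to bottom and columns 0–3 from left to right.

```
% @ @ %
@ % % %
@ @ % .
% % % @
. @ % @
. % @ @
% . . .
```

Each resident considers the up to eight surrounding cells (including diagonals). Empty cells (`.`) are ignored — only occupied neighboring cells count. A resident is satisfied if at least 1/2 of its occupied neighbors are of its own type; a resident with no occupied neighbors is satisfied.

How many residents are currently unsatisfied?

11

Row 0: (0,0)% 1/3 unhappy · (0,1)@ 2/5 unhappy · (0,2)@ 1/5 unhappy · (0,3)% 2/3 ok
Row 1: (1,0)@ 3/5 ok · (1,1)% 3/8 unhappy · (1,2)% 4/7 ok · (1,3)% 3/4 ok
Row 2: (2,0)@ 2/5 unhappy · (2,1)@ 2/8 unhappy · (2,2)% 5/7 ok
Row 3: (3,0)% 1/4 unhappy · (3,1)% 4/7 ok · (3,2)% 3/7 unhappy · (3,3)@ 1/4 unhappy
Row 4: (4,1)@ 1/6 unhappy · (4,2)% 3/8 unhappy · (4,3)@ 3/5 ok
Row 5: (5,1)% 2/4 ok · (5,2)@ 3/5 ok · (5,3)@ 2/3 ok
Row 6: (6,0)% 1/1 ok
Unsatisfied: (0,0), (0,1), (0,2), (1,1), (2,0), (2,1), (3,0), (3,2), (3,3), (4,1), (4,2) — 11 in total.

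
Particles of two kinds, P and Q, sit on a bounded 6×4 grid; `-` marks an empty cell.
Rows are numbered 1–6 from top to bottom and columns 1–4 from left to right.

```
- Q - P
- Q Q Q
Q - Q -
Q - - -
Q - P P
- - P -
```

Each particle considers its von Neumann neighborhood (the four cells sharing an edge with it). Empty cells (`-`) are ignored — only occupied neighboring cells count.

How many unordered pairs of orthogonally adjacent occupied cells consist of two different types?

1

Scan each occupied cell's neighbors to the right and below so each pair is counted once.
From row 1: 1 unlike of 2 pairs (running 1/2).
From row 2: 0 unlike of 3 pairs (running 1/5).
From row 3: 0 unlike of 1 pairs (running 1/6).
From row 4: 0 unlike of 1 pairs (running 1/7).
From row 5: 0 unlike of 2 pairs (running 1/9).
Total adjacent occupied pairs: 9; unlike-type pairs: 1.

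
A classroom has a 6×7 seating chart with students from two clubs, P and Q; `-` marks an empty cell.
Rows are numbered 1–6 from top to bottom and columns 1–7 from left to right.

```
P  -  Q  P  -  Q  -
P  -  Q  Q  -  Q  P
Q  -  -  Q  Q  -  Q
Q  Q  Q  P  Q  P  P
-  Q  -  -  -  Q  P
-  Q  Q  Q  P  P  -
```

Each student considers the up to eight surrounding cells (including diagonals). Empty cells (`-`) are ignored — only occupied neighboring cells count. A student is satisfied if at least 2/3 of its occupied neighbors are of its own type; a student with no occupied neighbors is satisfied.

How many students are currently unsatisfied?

(1,1)P 1/1 ok
(1,3)Q 2/3 ok
(1,4)P 0/3 unhappy
(1,6)Q 1/2 unhappy
(2,1)P 1/2 unhappy
(2,3)Q 3/4 ok
(2,4)Q 4/5 ok
(2,6)Q 3/4 ok
(2,7)P 0/3 unhappy
(3,1)Q 2/3 ok
(3,4)Q 5/6 ok
(3,5)Q 4/6 ok
(3,7)Q 1/4 unhappy
(4,1)Q 3/3 ok
(4,2)Q 4/4 ok
(4,3)Q 3/4 ok
(4,4)P 0/4 unhappy
(4,5)Q 3/5 unhappy
(4,6)P 2/6 unhappy
(4,7)P 2/4 unhappy
(5,2)Q 5/5 ok
(5,6)Q 1/6 unhappy
(5,7)P 3/4 ok
(6,2)Q 2/2 ok
(6,3)Q 3/3 ok
(6,4)Q 1/2 unhappy
(6,5)P 1/3 unhappy
(6,6)P 2/3 ok
Unsatisfied: (1,4), (1,6), (2,1), (2,7), (3,7), (4,4), (4,5), (4,6), (4,7), (5,6), (6,4), (6,5) — 12 in total.

12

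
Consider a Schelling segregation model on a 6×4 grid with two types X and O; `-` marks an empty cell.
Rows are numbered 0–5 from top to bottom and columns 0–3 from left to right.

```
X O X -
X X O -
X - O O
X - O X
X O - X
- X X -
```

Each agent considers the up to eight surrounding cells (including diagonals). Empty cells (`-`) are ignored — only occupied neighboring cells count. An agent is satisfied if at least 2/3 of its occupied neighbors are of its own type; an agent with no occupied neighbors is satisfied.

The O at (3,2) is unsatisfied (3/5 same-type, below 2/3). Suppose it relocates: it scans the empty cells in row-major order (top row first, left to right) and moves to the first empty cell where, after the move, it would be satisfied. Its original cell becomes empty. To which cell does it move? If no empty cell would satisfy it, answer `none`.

(1,3)

Vacating (3,2). Empty cells in order:
  (0,3): 1/2 same-type → still unsatisfied.
  (1,3): 3/4 same-type → satisfied — stop here.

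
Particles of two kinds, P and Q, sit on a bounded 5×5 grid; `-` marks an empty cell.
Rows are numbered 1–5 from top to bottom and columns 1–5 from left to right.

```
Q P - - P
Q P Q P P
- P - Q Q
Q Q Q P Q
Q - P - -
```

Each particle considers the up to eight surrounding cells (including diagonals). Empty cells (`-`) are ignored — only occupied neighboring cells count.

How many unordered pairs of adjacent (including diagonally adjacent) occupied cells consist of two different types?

Scan each occupied cell's neighbors to the right and below (and the two forward diagonals) so each pair is counted once.
From row 1: 4 unlike of 8 pairs (running 4/8).
From row 2: 9 unlike of 12 pairs (running 13/20).
From row 3: 5 unlike of 9 pairs (running 18/29).
From row 4: 4 unlike of 9 pairs (running 22/38).
Total adjacent occupied pairs: 38; unlike-type pairs: 22.

22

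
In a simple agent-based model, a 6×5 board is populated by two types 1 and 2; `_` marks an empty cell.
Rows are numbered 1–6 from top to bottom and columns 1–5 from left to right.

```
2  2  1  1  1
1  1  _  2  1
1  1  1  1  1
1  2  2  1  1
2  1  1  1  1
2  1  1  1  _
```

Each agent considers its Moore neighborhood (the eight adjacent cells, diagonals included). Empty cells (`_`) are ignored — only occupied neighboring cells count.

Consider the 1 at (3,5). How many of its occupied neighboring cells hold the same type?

Occupied neighbors of (3,5): (2,4)=2, (2,5)=1, (3,4)=1, (4,4)=1, (4,5)=1.
Same type (1): 4 of 5.

4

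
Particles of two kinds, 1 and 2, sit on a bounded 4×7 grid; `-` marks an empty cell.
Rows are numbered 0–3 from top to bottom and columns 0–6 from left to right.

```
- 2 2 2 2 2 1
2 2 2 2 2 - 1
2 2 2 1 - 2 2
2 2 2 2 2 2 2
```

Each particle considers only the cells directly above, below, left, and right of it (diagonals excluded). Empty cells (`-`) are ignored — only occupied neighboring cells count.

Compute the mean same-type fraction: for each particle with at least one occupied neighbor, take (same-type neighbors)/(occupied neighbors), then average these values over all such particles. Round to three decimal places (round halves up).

0.853

Row 0: (0,1)2 2/2 · (0,2)2 3/3 · (0,3)2 3/3 · (0,4)2 3/3 · (0,5)2 1/2 · (0,6)1 1/2
Row 1: (1,0)2 2/2 · (1,1)2 4/4 · (1,2)2 4/4 · (1,3)2 3/4 · (1,4)2 2/2 · (1,6)1 1/2
Row 2: (2,0)2 3/3 · (2,1)2 4/4 · (2,2)2 3/4 · (2,3)1 0/3 · (2,5)2 2/2 · (2,6)2 2/3
Row 3: (3,0)2 2/2 · (3,1)2 3/3 · (3,2)2 3/3 · (3,3)2 2/3 · (3,4)2 2/2 · (3,5)2 3/3 · (3,6)2 2/2
Sum over 25 particles: 2/2 + 3/3 + 3/3 + 3/3 + 1/2 + 1/2 + 2/2 + 4/4 + 4/4 + 3/4 + 2/2 + 1/2 + 3/3 + 4/4 + 3/4 + 0/3 + 2/2 + 2/3 + 2/2 + 3/3 + 3/3 + 2/3 + 2/2 + 3/3 + 2/2 = 64/3; mean = 64/3 ÷ 25 = 64/75 = 0.853333… → 0.853.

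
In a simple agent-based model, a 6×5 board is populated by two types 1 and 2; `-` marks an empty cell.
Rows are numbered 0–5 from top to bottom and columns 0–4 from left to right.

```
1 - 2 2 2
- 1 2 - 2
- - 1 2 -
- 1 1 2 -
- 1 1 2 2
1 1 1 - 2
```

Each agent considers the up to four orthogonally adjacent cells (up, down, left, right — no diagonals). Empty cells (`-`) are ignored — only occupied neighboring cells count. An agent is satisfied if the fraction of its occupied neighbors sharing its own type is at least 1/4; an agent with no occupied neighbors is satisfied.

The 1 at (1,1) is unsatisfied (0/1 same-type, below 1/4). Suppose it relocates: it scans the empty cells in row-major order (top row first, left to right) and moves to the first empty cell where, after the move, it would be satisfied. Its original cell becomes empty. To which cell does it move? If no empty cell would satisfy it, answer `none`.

Vacating (1,1). Empty cells in order:
  (0,1): 1/2 same-type → satisfied — stop here.

(0,1)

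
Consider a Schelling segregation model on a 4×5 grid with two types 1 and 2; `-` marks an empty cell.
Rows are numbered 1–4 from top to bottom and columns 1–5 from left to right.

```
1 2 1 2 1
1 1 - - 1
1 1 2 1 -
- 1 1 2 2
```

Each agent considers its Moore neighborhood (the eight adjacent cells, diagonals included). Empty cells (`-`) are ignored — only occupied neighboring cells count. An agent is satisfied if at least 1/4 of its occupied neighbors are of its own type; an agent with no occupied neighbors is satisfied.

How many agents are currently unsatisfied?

Row 1: (1,1)1 2/3 ✓ · (1,2)2 0/4 ✗ · (1,3)1 1/3 ✓ · (1,4)2 0/3 ✗ · (1,5)1 1/2 ✓
Row 2: (2,1)1 4/5 ✓ · (2,2)1 5/7 ✓ · (2,5)1 2/3 ✓
Row 3: (3,1)1 4/4 ✓ · (3,2)1 5/6 ✓ · (3,3)2 1/6 ✗ · (3,4)1 2/5 ✓
Row 4: (4,2)1 3/4 ✓ · (4,3)1 3/5 ✓ · (4,4)2 2/4 ✓ · (4,5)2 1/2 ✓
Unsatisfied: (1,2), (1,4), (3,3) — 3 in total.

3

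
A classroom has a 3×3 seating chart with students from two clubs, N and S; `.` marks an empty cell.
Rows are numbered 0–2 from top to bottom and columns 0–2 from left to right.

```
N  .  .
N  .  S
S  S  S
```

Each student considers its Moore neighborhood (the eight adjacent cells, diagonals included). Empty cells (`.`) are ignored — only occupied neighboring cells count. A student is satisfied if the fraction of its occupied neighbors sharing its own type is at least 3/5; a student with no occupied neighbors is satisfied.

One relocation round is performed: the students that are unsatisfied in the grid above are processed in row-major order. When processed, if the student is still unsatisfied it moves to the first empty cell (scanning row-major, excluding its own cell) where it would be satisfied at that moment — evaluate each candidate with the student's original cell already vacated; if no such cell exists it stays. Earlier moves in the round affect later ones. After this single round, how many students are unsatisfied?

Initially unsatisfied (in order): (1,0), (2,0).
  (1,0): no empty cell satisfies it; stays.
  (2,0) → (0,2).
Resulting grid:
N . S
N . S
. S S
Unsatisfied now: (1,0).

1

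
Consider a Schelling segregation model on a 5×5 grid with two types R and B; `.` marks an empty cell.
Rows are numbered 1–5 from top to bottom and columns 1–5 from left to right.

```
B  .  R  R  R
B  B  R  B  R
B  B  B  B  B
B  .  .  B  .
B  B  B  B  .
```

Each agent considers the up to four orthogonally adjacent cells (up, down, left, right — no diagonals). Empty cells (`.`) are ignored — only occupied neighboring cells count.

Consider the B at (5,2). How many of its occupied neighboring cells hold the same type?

2

Occupied neighbors of (5,2): (5,1)=B, (5,3)=B.
Same type (B): 2 of 2.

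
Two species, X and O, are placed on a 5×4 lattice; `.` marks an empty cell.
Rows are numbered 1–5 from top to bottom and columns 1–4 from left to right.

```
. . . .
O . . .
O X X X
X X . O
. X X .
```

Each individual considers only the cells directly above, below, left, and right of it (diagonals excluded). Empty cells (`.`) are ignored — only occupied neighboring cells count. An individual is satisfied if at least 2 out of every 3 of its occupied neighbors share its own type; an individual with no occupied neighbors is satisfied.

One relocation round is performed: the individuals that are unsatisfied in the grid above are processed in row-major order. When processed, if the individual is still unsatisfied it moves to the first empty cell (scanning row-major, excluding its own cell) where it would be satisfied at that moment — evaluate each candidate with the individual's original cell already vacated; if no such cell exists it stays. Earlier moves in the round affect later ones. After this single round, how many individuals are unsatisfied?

0

Initially unsatisfied (in order): (3,1), (3,4), (4,1), (4,4).
  (3,1) → (1,1).
  (3,4) → (1,3).
  (4,1): now satisfied by earlier moves; stays.
  (4,4): now satisfied by earlier moves; stays.
Resulting grid:
O . X .
O . . .
. X X .
X X . O
. X X .
All satisfied now.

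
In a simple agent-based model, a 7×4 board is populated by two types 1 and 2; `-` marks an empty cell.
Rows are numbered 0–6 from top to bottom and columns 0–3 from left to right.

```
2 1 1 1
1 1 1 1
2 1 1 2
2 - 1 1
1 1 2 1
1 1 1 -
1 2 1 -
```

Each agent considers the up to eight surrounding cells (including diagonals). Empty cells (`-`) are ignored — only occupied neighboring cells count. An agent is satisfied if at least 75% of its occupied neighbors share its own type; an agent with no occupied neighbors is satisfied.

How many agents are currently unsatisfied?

14

(0,0)2 0/3 not
(0,1)1 4/5 satisfied
(0,2)1 5/5 satisfied
(0,3)1 3/3 satisfied
(1,0)1 3/5 not
(1,1)1 6/8 satisfied
(1,2)1 7/8 satisfied
(1,3)1 4/5 satisfied
(2,0)2 1/4 not
(2,1)1 5/7 not
(2,2)1 6/7 satisfied
(2,3)2 0/5 not
(3,0)2 1/4 not
(3,2)1 5/7 not
(3,3)1 3/5 not
(4,0)1 3/4 satisfied
(4,1)1 5/7 not
(4,2)2 0/6 not
(4,3)1 3/4 satisfied
(5,0)1 4/5 satisfied
(5,1)1 6/8 satisfied
(5,2)1 4/6 not
(6,0)1 2/3 not
(6,1)2 0/5 not
(6,2)1 2/3 not
Unsatisfied: (0,0), (1,0), (2,0), (2,1), (2,3), (3,0), (3,2), (3,3), (4,1), (4,2), (5,2), (6,0), (6,1), (6,2) — 14 in total.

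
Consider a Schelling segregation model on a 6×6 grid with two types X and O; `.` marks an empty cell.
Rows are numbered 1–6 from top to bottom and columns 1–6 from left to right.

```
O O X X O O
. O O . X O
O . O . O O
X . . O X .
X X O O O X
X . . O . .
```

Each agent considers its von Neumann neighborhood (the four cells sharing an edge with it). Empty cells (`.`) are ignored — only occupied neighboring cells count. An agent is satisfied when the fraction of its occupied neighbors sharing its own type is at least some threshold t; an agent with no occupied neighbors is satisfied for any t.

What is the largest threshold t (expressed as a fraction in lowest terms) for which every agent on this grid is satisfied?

(1,1)O 1/1
(1,2)O 2/3
(1,3)X 1/3
(1,4)X 1/2
(1,5)O 1/3
(1,6)O 2/2
(2,2)O 2/2
(2,3)O 2/3
(2,5)X 0/3
(2,6)O 2/3
(3,1)O 0/1
(3,3)O 1/1
(3,5)O 1/3
(3,6)O 2/2
(4,1)X 1/2
(4,4)O 1/2
(4,5)X 0/3
(5,1)X 3/3
(5,2)X 1/2
(5,3)O 1/2
(5,4)O 4/4
(5,5)O 1/3
(5,6)X 0/1
(6,1)X 1/1
(6,4)O 1/1
The smallest same-type fraction is 0/3 at (2,5), which reduces to 0/1. Any threshold above that leaves this agent unsatisfied.

0/1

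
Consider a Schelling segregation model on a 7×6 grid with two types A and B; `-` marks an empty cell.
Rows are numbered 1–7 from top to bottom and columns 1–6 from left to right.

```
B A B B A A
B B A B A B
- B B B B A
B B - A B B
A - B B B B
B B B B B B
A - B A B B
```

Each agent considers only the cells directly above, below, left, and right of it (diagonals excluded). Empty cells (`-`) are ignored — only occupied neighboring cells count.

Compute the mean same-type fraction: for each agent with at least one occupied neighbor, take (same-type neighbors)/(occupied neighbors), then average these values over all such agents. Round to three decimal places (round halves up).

0.572

Row 1: (1,1)B 1/2 · (1,2)A 0/3 · (1,3)B 1/3 · (1,4)B 2/3 · (1,5)A 2/3 · (1,6)A 1/2
Row 2: (2,1)B 2/2 · (2,2)B 2/4 · (2,3)A 0/4 · (2,4)B 2/4 · (2,5)A 1/4 · (2,6)B 0/3
Row 3: (3,2)B 3/3 · (3,3)B 2/3 · (3,4)B 3/4 · (3,5)B 2/4 · (3,6)A 0/3
Row 4: (4,1)B 1/2 · (4,2)B 2/2 · (4,4)A 0/3 · (4,5)B 3/4 · (4,6)B 2/3
Row 5: (5,1)A 0/2 · (5,3)B 2/2 · (5,4)B 3/4 · (5,5)B 4/4 · (5,6)B 3/3
Row 6: (6,1)B 1/3 · (6,2)B 2/2 · (6,3)B 4/4 · (6,4)B 3/4 · (6,5)B 4/4 · (6,6)B 3/3
Row 7: (7,1)A 0/1 · (7,3)B 1/2 · (7,4)A 0/3 · (7,5)B 2/3 · (7,6)B 2/2
Sum over 38 agents: 1/2 + 0/3 + 1/3 + 2/3 + 2/3 + 1/2 + 2/2 + 2/4 + 0/4 + 2/4 + 1/4 + 0/3 + 3/3 + 2/3 + 3/4 + 2/4 + 0/3 + 1/2 + 2/2 + 0/3 + 3/4 + 2/3 + 0/2 + 2/2 + 3/4 + 4/4 + 3/3 + 1/3 + 2/2 + 4/4 + 3/4 + 4/4 + 3/3 + 0/1 + 1/2 + 0/3 + 2/3 + 2/2 = 87/4; mean = 87/4 ÷ 38 = 87/152 = 0.572368… → 0.572.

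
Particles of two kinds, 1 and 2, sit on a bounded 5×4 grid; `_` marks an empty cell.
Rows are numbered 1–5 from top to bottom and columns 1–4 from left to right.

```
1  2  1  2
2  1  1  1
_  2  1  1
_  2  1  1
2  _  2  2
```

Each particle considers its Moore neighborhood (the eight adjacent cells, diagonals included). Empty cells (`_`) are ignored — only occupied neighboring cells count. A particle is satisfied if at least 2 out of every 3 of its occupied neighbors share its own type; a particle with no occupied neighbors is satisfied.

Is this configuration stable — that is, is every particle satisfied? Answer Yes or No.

Row 1: (1,1)1 1/3 ✗ · (1,2)2 1/5 ✗ · (1,3)1 3/5 ✗ · (1,4)2 0/3 ✗
Row 2: (2,1)2 2/4 ✗ · (2,2)1 4/7 ✗ · (2,3)1 5/8 ✗ · (2,4)1 4/5 ✓
Row 3: (3,2)2 2/6 ✗ · (3,3)1 6/8 ✓ · (3,4)1 5/5 ✓
Row 4: (4,2)2 3/5 ✗ · (4,3)1 3/7 ✗ · (4,4)1 3/5 ✗
Row 5: (5,1)2 1/1 ✓ · (5,3)2 2/4 ✗ · (5,4)2 1/3 ✗
For instance (1,1) has only 1/3 same-type neighbors, below 2/3.

No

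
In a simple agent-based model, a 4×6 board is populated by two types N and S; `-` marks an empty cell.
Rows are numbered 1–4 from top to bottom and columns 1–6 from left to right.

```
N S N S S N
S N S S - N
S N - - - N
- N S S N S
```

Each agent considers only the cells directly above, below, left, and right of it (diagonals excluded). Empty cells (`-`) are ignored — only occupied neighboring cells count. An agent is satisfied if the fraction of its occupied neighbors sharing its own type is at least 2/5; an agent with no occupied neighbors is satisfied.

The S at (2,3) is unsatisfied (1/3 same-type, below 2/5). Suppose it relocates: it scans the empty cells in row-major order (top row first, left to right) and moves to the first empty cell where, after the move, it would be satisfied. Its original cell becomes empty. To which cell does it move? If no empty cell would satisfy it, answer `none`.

(2,5)

Vacating (2,3). Empty cells in order:
  (2,5): 2/3 same-type → satisfied — stop here.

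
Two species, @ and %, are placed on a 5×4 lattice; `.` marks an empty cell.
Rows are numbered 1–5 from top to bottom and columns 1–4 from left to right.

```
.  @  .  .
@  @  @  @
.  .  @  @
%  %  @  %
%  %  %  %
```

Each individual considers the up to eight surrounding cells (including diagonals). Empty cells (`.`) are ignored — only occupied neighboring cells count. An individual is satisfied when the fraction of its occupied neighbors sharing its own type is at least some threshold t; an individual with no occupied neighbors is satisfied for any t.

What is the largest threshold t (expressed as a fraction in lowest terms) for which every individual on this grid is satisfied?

2/7

(1,2)@ 3/3
(2,1)@ 2/2
(2,2)@ 4/4
(2,3)@ 5/5
(2,4)@ 3/3
(3,3)@ 5/7
(3,4)@ 4/5
(4,1)% 3/3
(4,2)% 4/6
(4,3)@ 2/7
(4,4)% 2/5
(5,1)% 3/3
(5,2)% 4/5
(5,3)% 4/5
(5,4)% 2/3
The smallest same-type fraction is 2/7 at (4,3), which reduces to 2/7. Any threshold above that leaves this individual unsatisfied.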